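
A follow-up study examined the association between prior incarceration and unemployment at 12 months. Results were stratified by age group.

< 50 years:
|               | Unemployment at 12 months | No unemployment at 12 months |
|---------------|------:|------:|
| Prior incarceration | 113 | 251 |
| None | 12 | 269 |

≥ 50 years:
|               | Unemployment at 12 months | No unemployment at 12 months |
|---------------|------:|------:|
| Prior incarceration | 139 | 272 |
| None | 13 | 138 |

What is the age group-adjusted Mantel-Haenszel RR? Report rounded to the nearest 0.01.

5.32

RR_MH = Σ(aᵢ·n₀ᵢ/nᵢ) / Σ(cᵢ·n₁ᵢ/nᵢ), with n₁ᵢ = aᵢ+bᵢ (exposed), n₀ᵢ = cᵢ+dᵢ (unexposed), nᵢ = n₁ᵢ+n₀ᵢ.
Stratum 1 (< 50 years): n₁ = 364, n₀ = 281, n = 645; a·n₀/n = 113·281/645 = 49.2295; c·n₁/n = 12·364/645 = 6.7721
Stratum 2 (≥ 50 years): n₁ = 411, n₀ = 151, n = 562; a·n₀/n = 139·151/562 = 37.3470; c·n₁/n = 13·411/562 = 9.5071
RR_MH = (49.2295 + 37.3470) / (6.7721 + 9.5071) = 86.5764 / 16.2792 = 5.31822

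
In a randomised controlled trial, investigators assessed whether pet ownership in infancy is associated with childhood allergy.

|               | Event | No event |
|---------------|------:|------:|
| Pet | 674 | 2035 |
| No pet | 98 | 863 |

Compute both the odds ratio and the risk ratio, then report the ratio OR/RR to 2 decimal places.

1.20

Cells: a = 674, b = 2035, c = 98, d = 863.
OR = (674·863)/(2035·98) = 581662/199430 = 2.91662
Risk in exposed = 674/2709 = 0.24880; risk in unexposed = 98/961 = 0.10198; RR = 2.43977
OR/RR = 2.91662 / 2.43977 = 1.19545
The outcome is not rare, so the OR lies further from 1 than the RR.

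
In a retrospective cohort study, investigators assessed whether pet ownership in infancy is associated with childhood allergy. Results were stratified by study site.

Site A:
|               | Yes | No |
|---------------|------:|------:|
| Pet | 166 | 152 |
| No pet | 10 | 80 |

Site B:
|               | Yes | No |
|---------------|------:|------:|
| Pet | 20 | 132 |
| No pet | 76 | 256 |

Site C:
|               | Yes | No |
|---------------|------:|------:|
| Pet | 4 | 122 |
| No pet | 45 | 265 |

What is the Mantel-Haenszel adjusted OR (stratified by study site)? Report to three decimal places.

OR_MH = Σ(aᵢdᵢ/nᵢ) / Σ(bᵢcᵢ/nᵢ), where nᵢ is the stratum total.
Stratum 1 (Site A): n = 408; a·d/n = 166·80/408 = 32.5490; b·c/n = 152·10/408 = 3.7255
Stratum 2 (Site B): n = 484; a·d/n = 20·256/484 = 10.5785; b·c/n = 132·76/484 = 20.7273
Stratum 3 (Site C): n = 436; a·d/n = 4·265/436 = 2.4312; b·c/n = 122·45/436 = 12.5917
OR_MH = (32.5490 + 10.5785 + 2.4312) / (3.7255 + 20.7273 + 12.5917) = 45.5587 / 37.0445 = 1.22984

1.230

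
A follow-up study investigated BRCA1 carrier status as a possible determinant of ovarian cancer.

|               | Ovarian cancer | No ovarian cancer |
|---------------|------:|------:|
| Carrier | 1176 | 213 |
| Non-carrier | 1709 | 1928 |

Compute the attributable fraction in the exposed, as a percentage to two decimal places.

Cells: a = 1176, b = 213, c = 1709, d = 1928.
Risk in exposed = 1176/1389 = 0.84665; risk in unexposed = 1709/3637 = 0.46989.
RR = 0.84665/0.46989 = 1.80180
AR% = (RR − 1)/RR × 100 = (1.80180 − 1)/1.80180 × 100 = 44.4999%

44.50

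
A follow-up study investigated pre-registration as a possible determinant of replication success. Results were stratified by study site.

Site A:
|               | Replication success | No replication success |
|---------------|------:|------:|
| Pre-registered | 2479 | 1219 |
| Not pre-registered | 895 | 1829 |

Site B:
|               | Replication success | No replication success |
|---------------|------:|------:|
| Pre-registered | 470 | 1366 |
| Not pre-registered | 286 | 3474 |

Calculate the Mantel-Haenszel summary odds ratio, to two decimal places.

4.16

OR_MH = Σ(aᵢdᵢ/nᵢ) / Σ(bᵢcᵢ/nᵢ), where nᵢ is the stratum total.
Stratum 1 (Site A): n = 6422; a·d/n = 2479·1829/6422 = 706.0248; b·c/n = 1219·895/6422 = 169.8855
Stratum 2 (Site B): n = 5596; a·d/n = 470·3474/5596 = 291.7763; b·c/n = 1366·286/5596 = 69.8134
OR_MH = (706.0248 + 291.7763) / (169.8855 + 69.8134) = 997.8010 / 239.6990 = 4.16273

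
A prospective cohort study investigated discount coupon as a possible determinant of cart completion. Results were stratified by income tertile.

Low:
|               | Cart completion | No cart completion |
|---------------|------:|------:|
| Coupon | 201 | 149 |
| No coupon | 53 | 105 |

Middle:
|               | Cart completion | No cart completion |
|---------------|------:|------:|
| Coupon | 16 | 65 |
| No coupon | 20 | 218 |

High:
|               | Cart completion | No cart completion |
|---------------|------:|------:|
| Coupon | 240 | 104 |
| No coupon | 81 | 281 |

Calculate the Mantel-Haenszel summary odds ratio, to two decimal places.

OR_MH = Σ(aᵢdᵢ/nᵢ) / Σ(bᵢcᵢ/nᵢ), where nᵢ is the stratum total.
Stratum 1 (Low): n = 508; a·d/n = 201·105/508 = 41.5453; b·c/n = 149·53/508 = 15.5453
Stratum 2 (Middle): n = 319; a·d/n = 16·218/319 = 10.9342; b·c/n = 65·20/319 = 4.0752
Stratum 3 (High): n = 706; a·d/n = 240·281/706 = 95.5241; b·c/n = 104·81/706 = 11.9320
OR_MH = (41.5453 + 10.9342 + 95.5241) / (15.5453 + 4.0752 + 11.9320) = 148.0035 / 31.5525 = 4.69070

4.69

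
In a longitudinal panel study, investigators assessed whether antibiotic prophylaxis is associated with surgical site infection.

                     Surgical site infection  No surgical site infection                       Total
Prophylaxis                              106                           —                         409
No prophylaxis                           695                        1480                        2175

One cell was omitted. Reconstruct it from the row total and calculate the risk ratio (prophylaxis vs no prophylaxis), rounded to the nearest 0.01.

0.81

The missing cell is in the exposed row: 409 − 106 = 303.
So a = 106, b = 303, c = 695, d = 1480.
RR = [a/(a+b)] / [c/(c+d)] = (106/409) / (695/2175) = 0.25917/0.31954 = 0.81107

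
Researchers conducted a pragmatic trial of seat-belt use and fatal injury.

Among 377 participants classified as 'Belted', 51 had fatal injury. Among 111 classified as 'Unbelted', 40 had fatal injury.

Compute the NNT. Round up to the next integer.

5

Risk in treated group = 51/377 = 0.13528; risk in control = 40/111 = 0.36036.
Absolute risk reduction = 0.36036 − 0.13528 = 0.22508
NNT = 1 / ARR = 1 / 0.22508 = 4.443 → round up → 5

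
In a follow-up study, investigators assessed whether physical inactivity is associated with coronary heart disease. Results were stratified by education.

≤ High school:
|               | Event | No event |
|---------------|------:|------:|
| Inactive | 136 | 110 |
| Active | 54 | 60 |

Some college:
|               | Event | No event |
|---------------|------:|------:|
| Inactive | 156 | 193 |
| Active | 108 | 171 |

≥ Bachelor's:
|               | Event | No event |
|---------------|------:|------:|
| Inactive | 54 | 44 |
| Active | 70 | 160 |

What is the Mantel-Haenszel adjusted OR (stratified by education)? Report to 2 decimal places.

OR_MH = Σ(aᵢdᵢ/nᵢ) / Σ(bᵢcᵢ/nᵢ), where nᵢ is the stratum total.
Stratum 1 (≤ High school): n = 360; a·d/n = 136·60/360 = 22.6667; b·c/n = 110·54/360 = 16.5000
Stratum 2 (Some college): n = 628; a·d/n = 156·171/628 = 42.4777; b·c/n = 193·108/628 = 33.1911
Stratum 3 (≥ Bachelor's): n = 328; a·d/n = 54·160/328 = 26.3415; b·c/n = 44·70/328 = 9.3902
OR_MH = (22.6667 + 42.4777 + 26.3415) / (16.5000 + 33.1911 + 9.3902) = 91.4858 / 59.0813 = 1.54847

1.55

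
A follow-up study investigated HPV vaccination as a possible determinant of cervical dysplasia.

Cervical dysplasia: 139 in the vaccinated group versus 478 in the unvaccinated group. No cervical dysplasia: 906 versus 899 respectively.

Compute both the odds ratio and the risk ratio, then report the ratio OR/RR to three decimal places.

From the description: a = 139, b = 906, c = 478, d = 899.
OR = (139·899)/(906·478) = 124961/433068 = 0.28855
Risk in exposed = 139/1045 = 0.13301; risk in unexposed = 478/1377 = 0.34713; RR = 0.38318
OR/RR = 0.28855 / 0.38318 = 0.75303
The outcome is not rare, so the OR lies further from 1 than the RR.

0.753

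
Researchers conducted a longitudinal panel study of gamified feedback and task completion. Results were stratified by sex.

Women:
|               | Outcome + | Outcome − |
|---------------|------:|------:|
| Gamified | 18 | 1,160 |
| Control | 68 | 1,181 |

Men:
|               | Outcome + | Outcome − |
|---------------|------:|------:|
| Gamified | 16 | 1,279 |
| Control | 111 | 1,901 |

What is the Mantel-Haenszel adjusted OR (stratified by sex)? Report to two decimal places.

OR_MH = Σ(aᵢdᵢ/nᵢ) / Σ(bᵢcᵢ/nᵢ), where nᵢ is the stratum total.
Stratum 1 (Women): n = 2427; a·d/n = 18·1181/2427 = 8.7590; b·c/n = 1160·68/2427 = 32.5010
Stratum 2 (Men): n = 3307; a·d/n = 16·1901/3307 = 9.1975; b·c/n = 1279·111/3307 = 42.9298
OR_MH = (8.7590 + 9.1975) / (32.5010 + 42.9298) = 17.9564 / 75.4309 = 0.23805

0.24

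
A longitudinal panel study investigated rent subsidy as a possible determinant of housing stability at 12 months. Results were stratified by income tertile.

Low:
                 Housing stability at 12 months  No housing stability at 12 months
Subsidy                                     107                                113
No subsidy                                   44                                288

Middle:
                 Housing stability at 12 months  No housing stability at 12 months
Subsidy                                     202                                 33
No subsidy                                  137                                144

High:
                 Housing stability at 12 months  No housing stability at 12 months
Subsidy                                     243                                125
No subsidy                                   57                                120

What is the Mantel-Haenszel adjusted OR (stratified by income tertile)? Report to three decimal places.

OR_MH = Σ(aᵢdᵢ/nᵢ) / Σ(bᵢcᵢ/nᵢ), where nᵢ is the stratum total.
Stratum 1 (Low): n = 552; a·d/n = 107·288/552 = 55.8261; b·c/n = 113·44/552 = 9.0072
Stratum 2 (Middle): n = 516; a·d/n = 202·144/516 = 56.3721; b·c/n = 33·137/516 = 8.7616
Stratum 3 (High): n = 545; a·d/n = 243·120/545 = 53.5046; b·c/n = 125·57/545 = 13.0734
OR_MH = (55.8261 + 56.3721 + 53.5046) / (9.0072 + 8.7616 + 13.0734) = 165.7028 / 30.8423 = 5.37259

5.373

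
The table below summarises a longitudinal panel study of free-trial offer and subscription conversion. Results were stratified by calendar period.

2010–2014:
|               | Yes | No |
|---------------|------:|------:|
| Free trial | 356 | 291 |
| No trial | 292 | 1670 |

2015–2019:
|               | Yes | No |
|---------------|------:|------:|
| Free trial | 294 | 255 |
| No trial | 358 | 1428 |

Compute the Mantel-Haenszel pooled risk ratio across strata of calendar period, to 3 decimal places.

RR_MH = Σ(aᵢ·n₀ᵢ/nᵢ) / Σ(cᵢ·n₁ᵢ/nᵢ), with n₁ᵢ = aᵢ+bᵢ (exposed), n₀ᵢ = cᵢ+dᵢ (unexposed), nᵢ = n₁ᵢ+n₀ᵢ.
Stratum 1 (2010–2014): n₁ = 647, n₀ = 1962, n = 2609; a·n₀/n = 356·1962/2609 = 267.7164; c·n₁/n = 292·647/2609 = 72.4124
Stratum 2 (2015–2019): n₁ = 549, n₀ = 1786, n = 2335; a·n₀/n = 294·1786/2335 = 224.8754; c·n₁/n = 358·549/2335 = 84.1722
RR_MH = (267.7164 + 224.8754) / (72.4124 + 84.1722) = 492.5917 / 156.5846 = 3.14585

3.146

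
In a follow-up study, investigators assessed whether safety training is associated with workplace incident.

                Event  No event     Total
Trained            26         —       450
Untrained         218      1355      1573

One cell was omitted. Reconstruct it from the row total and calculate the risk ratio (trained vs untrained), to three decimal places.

The missing cell is in the exposed row: 450 − 26 = 424.
So a = 26, b = 424, c = 218, d = 1355.
RR = [a/(a+b)] / [c/(c+d)] = (26/450) / (218/1573) = 0.05778/0.13859 = 0.41690

0.417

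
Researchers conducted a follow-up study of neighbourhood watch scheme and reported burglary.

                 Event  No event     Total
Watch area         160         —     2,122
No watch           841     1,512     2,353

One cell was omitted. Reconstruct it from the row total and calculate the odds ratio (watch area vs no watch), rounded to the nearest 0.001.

The missing cell is in the exposed row: 2122 − 160 = 1962.
So a = 160, b = 1962, c = 841, d = 1512.
OR = (a·d)/(b·c) = (160 × 1512) / (1962 × 841) = 241920 / 1650042 = 0.14661

0.147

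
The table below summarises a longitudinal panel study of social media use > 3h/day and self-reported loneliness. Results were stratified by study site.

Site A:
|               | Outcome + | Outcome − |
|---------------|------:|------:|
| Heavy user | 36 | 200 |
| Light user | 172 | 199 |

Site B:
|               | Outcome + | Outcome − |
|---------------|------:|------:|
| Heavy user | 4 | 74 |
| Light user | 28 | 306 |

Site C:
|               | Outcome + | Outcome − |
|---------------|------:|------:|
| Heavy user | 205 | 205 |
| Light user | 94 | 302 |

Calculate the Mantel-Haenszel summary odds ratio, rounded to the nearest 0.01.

OR_MH = Σ(aᵢdᵢ/nᵢ) / Σ(bᵢcᵢ/nᵢ), where nᵢ is the stratum total.
Stratum 1 (Site A): n = 607; a·d/n = 36·199/607 = 11.8023; b·c/n = 200·172/607 = 56.6722
Stratum 2 (Site B): n = 412; a·d/n = 4·306/412 = 2.9709; b·c/n = 74·28/412 = 5.0291
Stratum 3 (Site C): n = 806; a·d/n = 205·302/806 = 76.8114; b·c/n = 205·94/806 = 23.9082
OR_MH = (11.8023 + 2.9709 + 76.8114) / (56.6722 + 5.0291 + 23.9082) = 91.5846 / 85.6095 = 1.06980

1.07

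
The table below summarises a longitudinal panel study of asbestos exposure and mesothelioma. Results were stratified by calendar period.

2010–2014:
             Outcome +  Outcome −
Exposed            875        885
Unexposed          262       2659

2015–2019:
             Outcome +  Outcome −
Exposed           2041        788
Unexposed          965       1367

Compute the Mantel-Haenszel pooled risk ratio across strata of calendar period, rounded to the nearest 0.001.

RR_MH = Σ(aᵢ·n₀ᵢ/nᵢ) / Σ(cᵢ·n₁ᵢ/nᵢ), with n₁ᵢ = aᵢ+bᵢ (exposed), n₀ᵢ = cᵢ+dᵢ (unexposed), nᵢ = n₁ᵢ+n₀ᵢ.
Stratum 1 (2010–2014): n₁ = 1760, n₀ = 2921, n = 4681; a·n₀/n = 875·2921/4681 = 546.0105; c·n₁/n = 262·1760/4681 = 98.5089
Stratum 2 (2015–2019): n₁ = 2829, n₀ = 2332, n = 5161; a·n₀/n = 2041·2332/5161 = 922.2267; c·n₁/n = 965·2829/5161 = 528.9643
RR_MH = (546.0105 + 922.2267) / (98.5089 + 528.9643) = 1468.2372 / 627.4732 = 2.33992

2.340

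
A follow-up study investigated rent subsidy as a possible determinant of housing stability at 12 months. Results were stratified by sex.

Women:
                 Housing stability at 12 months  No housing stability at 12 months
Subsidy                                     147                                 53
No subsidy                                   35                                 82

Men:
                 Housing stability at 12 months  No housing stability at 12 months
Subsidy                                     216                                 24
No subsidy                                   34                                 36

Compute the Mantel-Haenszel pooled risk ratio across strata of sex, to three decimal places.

2.129

RR_MH = Σ(aᵢ·n₀ᵢ/nᵢ) / Σ(cᵢ·n₁ᵢ/nᵢ), with n₁ᵢ = aᵢ+bᵢ (exposed), n₀ᵢ = cᵢ+dᵢ (unexposed), nᵢ = n₁ᵢ+n₀ᵢ.
Stratum 1 (Women): n₁ = 200, n₀ = 117, n = 317; a·n₀/n = 147·117/317 = 54.2555; c·n₁/n = 35·200/317 = 22.0820
Stratum 2 (Men): n₁ = 240, n₀ = 70, n = 310; a·n₀/n = 216·70/310 = 48.7742; c·n₁/n = 34·240/310 = 26.3226
RR_MH = (54.2555 + 48.7742) / (22.0820 + 26.3226) = 103.0297 / 48.4046 = 2.12851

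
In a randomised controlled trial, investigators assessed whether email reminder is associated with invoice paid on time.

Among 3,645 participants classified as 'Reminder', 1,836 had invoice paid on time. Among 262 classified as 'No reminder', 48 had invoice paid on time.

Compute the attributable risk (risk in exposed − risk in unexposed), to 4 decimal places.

0.3205

From the description: a = 1836, b = 1809, c = 48, d = 214.
Risk in exposed = 1836/3645 = 0.503704; risk in unexposed = 48/262 = 0.183206.
Risk difference = 0.503704 − 0.183206 = 0.320498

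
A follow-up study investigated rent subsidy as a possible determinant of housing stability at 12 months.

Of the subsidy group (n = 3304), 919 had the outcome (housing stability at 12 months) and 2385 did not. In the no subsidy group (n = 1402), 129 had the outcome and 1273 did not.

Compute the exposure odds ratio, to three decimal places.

From the description: a = 919, b = 2385, c = 129, d = 1273.
OR = (a·d)/(b·c) = (919 × 1273) / (2385 × 129) = 1169887 / 307665 = 3.80247
The odds of housing stability at 12 months are about 3.80 times as high in the subsidy group.

3.802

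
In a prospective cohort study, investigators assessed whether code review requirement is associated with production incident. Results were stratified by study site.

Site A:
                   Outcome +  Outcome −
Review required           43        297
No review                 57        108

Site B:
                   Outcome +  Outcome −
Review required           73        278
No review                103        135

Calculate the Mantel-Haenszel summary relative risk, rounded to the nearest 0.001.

RR_MH = Σ(aᵢ·n₀ᵢ/nᵢ) / Σ(cᵢ·n₁ᵢ/nᵢ), with n₁ᵢ = aᵢ+bᵢ (exposed), n₀ᵢ = cᵢ+dᵢ (unexposed), nᵢ = n₁ᵢ+n₀ᵢ.
Stratum 1 (Site A): n₁ = 340, n₀ = 165, n = 505; a·n₀/n = 43·165/505 = 14.0495; c·n₁/n = 57·340/505 = 38.3762
Stratum 2 (Site B): n₁ = 351, n₀ = 238, n = 589; a·n₀/n = 73·238/589 = 29.4975; c·n₁/n = 103·351/589 = 61.3803
RR_MH = (14.0495 + 29.4975) / (38.3762 + 61.3803) = 43.5470 / 99.7565 = 0.43653

0.437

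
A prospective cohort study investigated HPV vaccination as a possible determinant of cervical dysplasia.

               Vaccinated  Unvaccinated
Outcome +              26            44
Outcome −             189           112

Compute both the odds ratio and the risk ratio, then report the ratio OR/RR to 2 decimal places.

0.82

Reading the table with exposure as columns: a = 26 (Vaccinated, case), b = 189 (Vaccinated, non-case), c = 44 (Unvaccinated, case), d = 112.
OR = (26·112)/(189·44) = 2912/8316 = 0.35017
Risk in exposed = 26/215 = 0.12093; risk in unexposed = 44/156 = 0.28205; RR = 0.42875
OR/RR = 0.35017 / 0.42875 = 0.81671
The outcome is not rare, so the OR lies further from 1 than the RR.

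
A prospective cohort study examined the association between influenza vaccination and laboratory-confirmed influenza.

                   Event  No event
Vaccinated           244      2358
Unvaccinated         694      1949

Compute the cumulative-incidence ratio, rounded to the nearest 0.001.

Cells: a = 244, b = 2358, c = 694, d = 1949.
Risk in exposed = 244/2602 = 0.09377; risk in unexposed = 694/2643 = 0.26258.
RR = 0.09377 / 0.26258 = 0.35712
The risk is 64% lower among the exposed than among the unexposed.

0.357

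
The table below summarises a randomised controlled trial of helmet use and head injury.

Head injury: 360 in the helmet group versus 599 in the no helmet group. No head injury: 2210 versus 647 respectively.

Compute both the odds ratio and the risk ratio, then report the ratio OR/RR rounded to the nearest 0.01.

0.60

From the description: a = 360, b = 2210, c = 599, d = 647.
OR = (360·647)/(2210·599) = 232920/1323790 = 0.17595
Risk in exposed = 360/2570 = 0.14008; risk in unexposed = 599/1246 = 0.48074; RR = 0.29138
OR/RR = 0.17595 / 0.29138 = 0.60385
The outcome is not rare, so the OR lies further from 1 than the RR.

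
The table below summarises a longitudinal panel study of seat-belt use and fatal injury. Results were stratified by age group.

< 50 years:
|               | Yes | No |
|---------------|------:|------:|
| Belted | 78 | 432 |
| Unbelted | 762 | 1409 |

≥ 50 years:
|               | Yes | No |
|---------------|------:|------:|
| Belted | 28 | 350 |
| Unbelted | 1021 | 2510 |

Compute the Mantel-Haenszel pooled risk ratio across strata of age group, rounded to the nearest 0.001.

RR_MH = Σ(aᵢ·n₀ᵢ/nᵢ) / Σ(cᵢ·n₁ᵢ/nᵢ), with n₁ᵢ = aᵢ+bᵢ (exposed), n₀ᵢ = cᵢ+dᵢ (unexposed), nᵢ = n₁ᵢ+n₀ᵢ.
Stratum 1 (< 50 years): n₁ = 510, n₀ = 2171, n = 2681; a·n₀/n = 78·2171/2681 = 63.1623; c·n₁/n = 762·510/2681 = 144.9534
Stratum 2 (≥ 50 years): n₁ = 378, n₀ = 3531, n = 3909; a·n₀/n = 28·3531/3909 = 25.2924; c·n₁/n = 1021·378/3909 = 98.7306
RR_MH = (63.1623 + 25.2924) / (144.9534 + 98.7306) = 88.4547 / 243.6840 = 0.36299

0.363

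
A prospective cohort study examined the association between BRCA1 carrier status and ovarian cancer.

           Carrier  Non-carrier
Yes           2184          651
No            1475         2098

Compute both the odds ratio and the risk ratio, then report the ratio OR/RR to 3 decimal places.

Reading the table with exposure as columns: a = 2184 (Carrier, case), b = 1475 (Carrier, non-case), c = 651 (Non-carrier, case), d = 2098.
OR = (2184·2098)/(1475·651) = 4582032/960225 = 4.77183
Risk in exposed = 2184/3659 = 0.59688; risk in unexposed = 651/2749 = 0.23681; RR = 2.52048
OR/RR = 4.77183 / 2.52048 = 1.89322
The outcome is not rare, so the OR lies further from 1 than the RR.

1.893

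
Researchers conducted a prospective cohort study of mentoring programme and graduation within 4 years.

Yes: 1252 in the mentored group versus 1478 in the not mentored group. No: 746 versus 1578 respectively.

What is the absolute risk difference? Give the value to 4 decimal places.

0.1430

From the description: a = 1252, b = 746, c = 1478, d = 1578.
Risk in exposed = 1252/1998 = 0.626627; risk in unexposed = 1478/3056 = 0.483639.
Risk difference = 0.626627 − 0.483639 = 0.142988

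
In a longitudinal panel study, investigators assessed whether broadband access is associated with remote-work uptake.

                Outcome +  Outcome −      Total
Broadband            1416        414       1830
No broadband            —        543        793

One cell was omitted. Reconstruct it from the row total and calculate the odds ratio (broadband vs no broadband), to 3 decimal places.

The missing cell is in the unexposed row: 793 − 543 = 250.
So a = 1416, b = 414, c = 250, d = 543.
OR = (a·d)/(b·c) = (1416 × 543) / (414 × 250) = 768888 / 103500 = 7.42887

7.429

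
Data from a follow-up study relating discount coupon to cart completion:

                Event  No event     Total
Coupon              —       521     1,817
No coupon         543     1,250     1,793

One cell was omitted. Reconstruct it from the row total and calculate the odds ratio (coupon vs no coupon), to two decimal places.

The missing cell is in the exposed row: 1817 − 521 = 1296.
So a = 1296, b = 521, c = 543, d = 1250.
OR = (a·d)/(b·c) = (1296 × 1250) / (521 × 543) = 1620000 / 282903 = 5.72634

5.73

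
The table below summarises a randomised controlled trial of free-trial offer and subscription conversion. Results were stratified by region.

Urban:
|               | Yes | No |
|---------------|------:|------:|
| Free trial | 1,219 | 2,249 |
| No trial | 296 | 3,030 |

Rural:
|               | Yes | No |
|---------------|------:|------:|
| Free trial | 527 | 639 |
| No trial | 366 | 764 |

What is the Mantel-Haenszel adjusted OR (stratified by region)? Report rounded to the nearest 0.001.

OR_MH = Σ(aᵢdᵢ/nᵢ) / Σ(bᵢcᵢ/nᵢ), where nᵢ is the stratum total.
Stratum 1 (Urban): n = 6794; a·d/n = 1219·3030/6794 = 543.6518; b·c/n = 2249·296/6794 = 97.9841
Stratum 2 (Rural): n = 2296; a·d/n = 527·764/2296 = 175.3606; b·c/n = 639·366/2296 = 101.8615
OR_MH = (543.6518 + 175.3606) / (97.9841 + 101.8615) = 719.0124 / 199.8456 = 3.59784

3.598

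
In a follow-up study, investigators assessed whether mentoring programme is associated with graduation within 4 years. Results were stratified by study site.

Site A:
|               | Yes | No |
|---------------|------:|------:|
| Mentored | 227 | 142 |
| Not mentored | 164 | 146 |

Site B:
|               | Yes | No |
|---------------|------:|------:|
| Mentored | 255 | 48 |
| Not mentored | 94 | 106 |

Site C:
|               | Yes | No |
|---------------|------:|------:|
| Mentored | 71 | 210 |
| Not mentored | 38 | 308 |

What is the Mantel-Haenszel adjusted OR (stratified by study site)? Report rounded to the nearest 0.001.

OR_MH = Σ(aᵢdᵢ/nᵢ) / Σ(bᵢcᵢ/nᵢ), where nᵢ is the stratum total.
Stratum 1 (Site A): n = 679; a·d/n = 227·146/679 = 48.8100; b·c/n = 142·164/679 = 34.2975
Stratum 2 (Site B): n = 503; a·d/n = 255·106/503 = 53.7376; b·c/n = 48·94/503 = 8.9702
Stratum 3 (Site C): n = 627; a·d/n = 71·308/627 = 34.8772; b·c/n = 210·38/627 = 12.7273
OR_MH = (48.8100 + 53.7376 + 34.8772) / (34.2975 + 8.9702 + 12.7273) = 137.4248 / 55.9949 = 2.45424

2.454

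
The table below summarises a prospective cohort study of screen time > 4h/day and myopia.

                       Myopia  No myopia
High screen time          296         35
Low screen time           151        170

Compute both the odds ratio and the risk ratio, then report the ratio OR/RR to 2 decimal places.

5.01

Cells: a = 296, b = 35, c = 151, d = 170.
OR = (296·170)/(35·151) = 50320/5285 = 9.52129
Risk in exposed = 296/331 = 0.89426; risk in unexposed = 151/321 = 0.47040; RR = 1.90104
OR/RR = 9.52129 / 1.90104 = 5.00846
The outcome is not rare, so the OR lies further from 1 than the RR.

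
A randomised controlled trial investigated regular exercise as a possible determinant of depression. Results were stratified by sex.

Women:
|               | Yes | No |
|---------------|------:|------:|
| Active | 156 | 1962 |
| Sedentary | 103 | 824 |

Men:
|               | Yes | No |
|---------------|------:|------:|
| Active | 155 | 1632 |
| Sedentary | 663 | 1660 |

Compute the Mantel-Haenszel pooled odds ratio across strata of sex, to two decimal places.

0.32

OR_MH = Σ(aᵢdᵢ/nᵢ) / Σ(bᵢcᵢ/nᵢ), where nᵢ is the stratum total.
Stratum 1 (Women): n = 3045; a·d/n = 156·824/3045 = 42.2148; b·c/n = 1962·103/3045 = 66.3665
Stratum 2 (Men): n = 4110; a·d/n = 155·1660/4110 = 62.6034; b·c/n = 1632·663/4110 = 263.2642
OR_MH = (42.2148 + 62.6034) / (66.3665 + 263.2642) = 104.8182 / 329.6307 = 0.31799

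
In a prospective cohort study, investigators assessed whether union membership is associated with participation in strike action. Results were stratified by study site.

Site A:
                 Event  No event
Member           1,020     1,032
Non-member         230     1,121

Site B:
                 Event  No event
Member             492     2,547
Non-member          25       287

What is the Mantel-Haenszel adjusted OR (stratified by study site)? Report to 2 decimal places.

OR_MH = Σ(aᵢdᵢ/nᵢ) / Σ(bᵢcᵢ/nᵢ), where nᵢ is the stratum total.
Stratum 1 (Site A): n = 3403; a·d/n = 1020·1121/3403 = 336.0035; b·c/n = 1032·230/3403 = 69.7502
Stratum 2 (Site B): n = 3351; a·d/n = 492·287/3351 = 42.1379; b·c/n = 2547·25/3351 = 19.0018
OR_MH = (336.0035 + 42.1379) / (69.7502 + 19.0018) = 378.1414 / 88.7520 = 4.26065

4.26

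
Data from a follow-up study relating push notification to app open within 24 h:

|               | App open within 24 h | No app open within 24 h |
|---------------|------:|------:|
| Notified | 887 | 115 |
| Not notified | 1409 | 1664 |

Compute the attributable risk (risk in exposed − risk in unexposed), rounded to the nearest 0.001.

Cells: a = 887, b = 115, c = 1409, d = 1664.
Risk in exposed = 887/1002 = 0.885230; risk in unexposed = 1409/3073 = 0.458510.
Risk difference = 0.885230 − 0.458510 = 0.426720

0.427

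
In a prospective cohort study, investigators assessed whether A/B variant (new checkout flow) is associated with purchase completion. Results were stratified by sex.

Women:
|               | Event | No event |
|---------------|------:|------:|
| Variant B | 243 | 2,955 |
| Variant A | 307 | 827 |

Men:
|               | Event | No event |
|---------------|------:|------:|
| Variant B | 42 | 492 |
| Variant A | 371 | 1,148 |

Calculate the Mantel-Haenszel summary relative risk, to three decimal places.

0.293

RR_MH = Σ(aᵢ·n₀ᵢ/nᵢ) / Σ(cᵢ·n₁ᵢ/nᵢ), with n₁ᵢ = aᵢ+bᵢ (exposed), n₀ᵢ = cᵢ+dᵢ (unexposed), nᵢ = n₁ᵢ+n₀ᵢ.
Stratum 1 (Women): n₁ = 3198, n₀ = 1134, n = 4332; a·n₀/n = 243·1134/4332 = 63.6108; c·n₁/n = 307·3198/4332 = 226.6357
Stratum 2 (Men): n₁ = 534, n₀ = 1519, n = 2053; a·n₀/n = 42·1519/2053 = 31.0755; c·n₁/n = 371·534/2053 = 96.4998
RR_MH = (63.6108 + 31.0755) / (226.6357 + 96.4998) = 94.6863 / 323.1355 = 0.29302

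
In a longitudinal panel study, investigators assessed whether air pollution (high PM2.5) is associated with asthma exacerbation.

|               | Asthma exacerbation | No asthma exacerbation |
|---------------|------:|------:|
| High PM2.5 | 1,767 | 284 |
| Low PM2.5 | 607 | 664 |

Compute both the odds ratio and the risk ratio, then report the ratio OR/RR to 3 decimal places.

Cells: a = 1767, b = 284, c = 607, d = 664.
OR = (1767·664)/(284·607) = 1173288/172388 = 6.80609
Risk in exposed = 1767/2051 = 0.86153; risk in unexposed = 607/1271 = 0.47758; RR = 1.80396
OR/RR = 6.80609 / 1.80396 = 3.77285
The outcome is not rare, so the OR lies further from 1 than the RR.

3.773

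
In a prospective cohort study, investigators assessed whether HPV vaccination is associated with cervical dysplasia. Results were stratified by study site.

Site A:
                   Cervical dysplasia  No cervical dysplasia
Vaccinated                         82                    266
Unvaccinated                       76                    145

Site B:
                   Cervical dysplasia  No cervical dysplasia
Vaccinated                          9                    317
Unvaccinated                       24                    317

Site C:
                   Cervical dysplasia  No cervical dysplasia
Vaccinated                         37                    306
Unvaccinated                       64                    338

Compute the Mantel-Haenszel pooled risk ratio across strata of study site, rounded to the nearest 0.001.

0.643

RR_MH = Σ(aᵢ·n₀ᵢ/nᵢ) / Σ(cᵢ·n₁ᵢ/nᵢ), with n₁ᵢ = aᵢ+bᵢ (exposed), n₀ᵢ = cᵢ+dᵢ (unexposed), nᵢ = n₁ᵢ+n₀ᵢ.
Stratum 1 (Site A): n₁ = 348, n₀ = 221, n = 569; a·n₀/n = 82·221/569 = 31.8489; c·n₁/n = 76·348/569 = 46.4815
Stratum 2 (Site B): n₁ = 326, n₀ = 341, n = 667; a·n₀/n = 9·341/667 = 4.6012; c·n₁/n = 24·326/667 = 11.7301
Stratum 3 (Site C): n₁ = 343, n₀ = 402, n = 745; a·n₀/n = 37·402/745 = 19.9651; c·n₁/n = 64·343/745 = 29.4658
RR_MH = (31.8489 + 4.6012 + 19.9651) / (46.4815 + 11.7301 + 29.4658) = 56.4152 / 87.6775 = 0.64344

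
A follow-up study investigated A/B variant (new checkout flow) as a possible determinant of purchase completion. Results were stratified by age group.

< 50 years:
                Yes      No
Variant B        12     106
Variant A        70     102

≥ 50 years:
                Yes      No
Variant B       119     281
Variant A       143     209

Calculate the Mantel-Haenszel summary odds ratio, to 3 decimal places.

0.472

OR_MH = Σ(aᵢdᵢ/nᵢ) / Σ(bᵢcᵢ/nᵢ), where nᵢ is the stratum total.
Stratum 1 (< 50 years): n = 290; a·d/n = 12·102/290 = 4.2207; b·c/n = 106·70/290 = 25.5862
Stratum 2 (≥ 50 years): n = 752; a·d/n = 119·209/752 = 33.0731; b·c/n = 281·143/752 = 53.4348
OR_MH = (4.2207 + 33.0731) / (25.5862 + 53.4348) = 37.2938 / 79.0210 = 0.47195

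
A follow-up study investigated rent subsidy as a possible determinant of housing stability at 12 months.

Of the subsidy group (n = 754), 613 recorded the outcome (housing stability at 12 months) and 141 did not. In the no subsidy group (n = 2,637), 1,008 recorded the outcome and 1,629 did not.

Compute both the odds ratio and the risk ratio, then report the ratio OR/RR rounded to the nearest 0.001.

3.303

From the description: a = 613, b = 141, c = 1008, d = 1629.
OR = (613·1629)/(141·1008) = 998577/142128 = 7.02590
Risk in exposed = 613/754 = 0.81300; risk in unexposed = 1008/2637 = 0.38225; RR = 2.12686
OR/RR = 7.02590 / 2.12686 = 3.30342
The outcome is not rare, so the OR lies further from 1 than the RR.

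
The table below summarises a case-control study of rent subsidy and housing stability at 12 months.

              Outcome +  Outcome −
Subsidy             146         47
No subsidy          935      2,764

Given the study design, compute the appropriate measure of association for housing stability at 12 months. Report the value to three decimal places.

9.183

Cells: a = 146, b = 47, c = 935, d = 2764.
This is a case-control study: participants were sampled on outcome status, so risks in the source population cannot be estimated directly — relative risk is not valid here. The odds ratio is the appropriate measure.
OR = (a·d)/(b·c) = (146 × 2764) / (47 × 935) = 403544 / 43945 = 9.18293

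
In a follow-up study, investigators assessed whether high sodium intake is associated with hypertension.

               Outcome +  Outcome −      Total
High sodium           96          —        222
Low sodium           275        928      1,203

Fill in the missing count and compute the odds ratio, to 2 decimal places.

The missing cell is in the exposed row: 222 − 96 = 126.
So a = 96, b = 126, c = 275, d = 928.
OR = (a·d)/(b·c) = (96 × 928) / (126 × 275) = 89088 / 34650 = 2.57108

2.57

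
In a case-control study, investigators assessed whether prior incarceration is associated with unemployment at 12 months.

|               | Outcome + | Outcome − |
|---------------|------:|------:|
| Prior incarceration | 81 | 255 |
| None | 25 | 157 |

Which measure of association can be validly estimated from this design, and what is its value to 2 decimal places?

1.99

Cells: a = 81, b = 255, c = 25, d = 157.
This is a case-control study: participants were sampled on outcome status, so risks in the source population cannot be estimated directly — relative risk is not valid here. The odds ratio is the appropriate measure.
OR = (a·d)/(b·c) = (81 × 157) / (255 × 25) = 12717 / 6375 = 1.99482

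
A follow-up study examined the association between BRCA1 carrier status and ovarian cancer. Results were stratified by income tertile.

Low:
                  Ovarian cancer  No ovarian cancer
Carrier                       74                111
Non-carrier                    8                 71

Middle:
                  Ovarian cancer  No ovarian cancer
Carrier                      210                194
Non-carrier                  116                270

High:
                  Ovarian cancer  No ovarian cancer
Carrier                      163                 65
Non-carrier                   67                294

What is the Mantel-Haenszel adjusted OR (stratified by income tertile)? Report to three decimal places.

OR_MH = Σ(aᵢdᵢ/nᵢ) / Σ(bᵢcᵢ/nᵢ), where nᵢ is the stratum total.
Stratum 1 (Low): n = 264; a·d/n = 74·71/264 = 19.9015; b·c/n = 111·8/264 = 3.3636
Stratum 2 (Middle): n = 790; a·d/n = 210·270/790 = 71.7722; b·c/n = 194·116/790 = 28.4861
Stratum 3 (High): n = 589; a·d/n = 163·294/589 = 81.3616; b·c/n = 65·67/589 = 7.3939
OR_MH = (19.9015 + 71.7722 + 81.3616) / (3.3636 + 28.4861 + 7.3939) = 173.0353 / 39.2436 = 4.40926

4.409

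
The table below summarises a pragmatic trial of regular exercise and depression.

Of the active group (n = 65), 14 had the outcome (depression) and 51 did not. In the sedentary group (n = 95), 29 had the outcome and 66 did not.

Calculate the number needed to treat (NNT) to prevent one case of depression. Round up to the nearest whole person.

Risk in treated group = 14/65 = 0.21538; risk in control = 29/95 = 0.30526.
Absolute risk reduction = 0.30526 − 0.21538 = 0.08988
NNT = 1 / ARR = 1 / 0.08988 = 11.126 → round up → 12

12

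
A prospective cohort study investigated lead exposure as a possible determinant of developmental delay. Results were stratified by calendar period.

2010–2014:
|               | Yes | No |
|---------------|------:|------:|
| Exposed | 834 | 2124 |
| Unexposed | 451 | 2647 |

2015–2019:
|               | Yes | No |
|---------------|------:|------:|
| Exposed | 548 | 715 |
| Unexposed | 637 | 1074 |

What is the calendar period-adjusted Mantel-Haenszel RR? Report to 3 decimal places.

RR_MH = Σ(aᵢ·n₀ᵢ/nᵢ) / Σ(cᵢ·n₁ᵢ/nᵢ), with n₁ᵢ = aᵢ+bᵢ (exposed), n₀ᵢ = cᵢ+dᵢ (unexposed), nᵢ = n₁ᵢ+n₀ᵢ.
Stratum 1 (2010–2014): n₁ = 2958, n₀ = 3098, n = 6056; a·n₀/n = 834·3098/6056 = 426.6400; c·n₁/n = 451·2958/6056 = 220.2870
Stratum 2 (2015–2019): n₁ = 1263, n₀ = 1711, n = 2974; a·n₀/n = 548·1711/2974 = 315.2751; c·n₁/n = 637·1263/2974 = 270.5215
RR_MH = (426.6400 + 315.2751) / (220.2870 + 270.5215) = 741.9151 / 490.8085 = 1.51162

1.512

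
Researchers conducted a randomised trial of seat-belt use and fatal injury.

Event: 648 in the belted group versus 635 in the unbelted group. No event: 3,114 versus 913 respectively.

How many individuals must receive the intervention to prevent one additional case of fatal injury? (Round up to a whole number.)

Risk in treated group = 648/3762 = 0.17225; risk in control = 635/1548 = 0.41021.
Absolute risk reduction = 0.41021 − 0.17225 = 0.23796
NNT = 1 / ARR = 1 / 0.23796 = 4.202 → round up → 5

5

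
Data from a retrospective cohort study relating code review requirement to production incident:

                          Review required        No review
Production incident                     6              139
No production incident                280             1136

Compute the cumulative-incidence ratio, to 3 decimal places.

0.192

Reading the table with exposure as columns: a = 6 (Review required, case), b = 280 (Review required, non-case), c = 139 (No review, case), d = 1136.
Risk in exposed = 6/286 = 0.02098; risk in unexposed = 139/1275 = 0.10902.
RR = 0.02098 / 0.10902 = 0.19243
The risk is 81% lower among the exposed than among the unexposed.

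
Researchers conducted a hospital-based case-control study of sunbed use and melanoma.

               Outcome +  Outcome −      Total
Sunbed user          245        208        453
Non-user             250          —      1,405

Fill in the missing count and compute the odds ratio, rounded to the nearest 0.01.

5.44

The missing cell is in the unexposed row: 1405 − 250 = 1155.
So a = 245, b = 208, c = 250, d = 1155.
OR = (a·d)/(b·c) = (245 × 1155) / (208 × 250) = 282975 / 52000 = 5.44183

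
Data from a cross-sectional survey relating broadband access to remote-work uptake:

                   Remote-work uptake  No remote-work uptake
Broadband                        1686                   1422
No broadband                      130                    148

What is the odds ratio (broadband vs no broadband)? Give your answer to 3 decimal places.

Cells: a = 1686, b = 1422, c = 130, d = 148.
OR = (a·d)/(b·c) = (1686 × 148) / (1422 × 130) = 249528 / 184860 = 1.34982
The odds of remote-work uptake are about 1.35 times as high in the broadband group.

1.350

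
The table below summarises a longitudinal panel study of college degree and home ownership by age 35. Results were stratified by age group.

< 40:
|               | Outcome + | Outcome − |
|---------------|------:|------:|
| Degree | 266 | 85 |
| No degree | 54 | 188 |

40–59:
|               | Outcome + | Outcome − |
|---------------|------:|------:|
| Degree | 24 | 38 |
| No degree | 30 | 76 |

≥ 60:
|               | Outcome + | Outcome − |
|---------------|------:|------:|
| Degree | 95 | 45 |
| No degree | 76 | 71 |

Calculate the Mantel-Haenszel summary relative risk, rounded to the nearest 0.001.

2.152

RR_MH = Σ(aᵢ·n₀ᵢ/nᵢ) / Σ(cᵢ·n₁ᵢ/nᵢ), with n₁ᵢ = aᵢ+bᵢ (exposed), n₀ᵢ = cᵢ+dᵢ (unexposed), nᵢ = n₁ᵢ+n₀ᵢ.
Stratum 1 (< 40): n₁ = 351, n₀ = 242, n = 593; a·n₀/n = 266·242/593 = 108.5531; c·n₁/n = 54·351/593 = 31.9629
Stratum 2 (40–59): n₁ = 62, n₀ = 106, n = 168; a·n₀/n = 24·106/168 = 15.1429; c·n₁/n = 30·62/168 = 11.0714
Stratum 3 (≥ 60): n₁ = 140, n₀ = 147, n = 287; a·n₀/n = 95·147/287 = 48.6585; c·n₁/n = 76·140/287 = 37.0732
RR_MH = (108.5531 + 15.1429 + 48.6585) / (31.9629 + 11.0714 + 37.0732) = 172.3545 / 80.1075 = 2.15154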